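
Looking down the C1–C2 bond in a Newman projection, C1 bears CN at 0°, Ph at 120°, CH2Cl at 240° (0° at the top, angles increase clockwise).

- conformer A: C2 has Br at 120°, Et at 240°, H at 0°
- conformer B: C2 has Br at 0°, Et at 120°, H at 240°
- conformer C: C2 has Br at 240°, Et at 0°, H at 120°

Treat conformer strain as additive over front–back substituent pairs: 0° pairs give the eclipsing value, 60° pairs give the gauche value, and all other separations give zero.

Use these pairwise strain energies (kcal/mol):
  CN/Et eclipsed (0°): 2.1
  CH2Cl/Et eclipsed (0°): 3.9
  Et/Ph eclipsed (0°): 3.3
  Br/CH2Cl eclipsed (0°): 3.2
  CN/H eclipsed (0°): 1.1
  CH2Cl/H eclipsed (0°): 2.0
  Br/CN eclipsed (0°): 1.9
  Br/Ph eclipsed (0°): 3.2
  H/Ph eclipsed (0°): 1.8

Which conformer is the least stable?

A

A (eclipsed): CN(0°)/H(0°) eclipsed 1.1; Ph(120°)/Br(120°) eclipsed 3.2; CH2Cl(240°)/Et(240°) eclipsed 3.9 → 8.2 kcal/mol.
B (eclipsed): CN(0°)/Br(0°) eclipsed 1.9; Ph(120°)/Et(120°) eclipsed 3.3; CH2Cl(240°)/H(240°) eclipsed 2.0 → 7.2 kcal/mol.
C (eclipsed): CN(0°)/Et(0°) eclipsed 2.1; Ph(120°)/H(120°) eclipsed 1.8; CH2Cl(240°)/Br(240°) eclipsed 3.2 → 7.1 kcal/mol.
A has the highest total (8.2 kcal/mol).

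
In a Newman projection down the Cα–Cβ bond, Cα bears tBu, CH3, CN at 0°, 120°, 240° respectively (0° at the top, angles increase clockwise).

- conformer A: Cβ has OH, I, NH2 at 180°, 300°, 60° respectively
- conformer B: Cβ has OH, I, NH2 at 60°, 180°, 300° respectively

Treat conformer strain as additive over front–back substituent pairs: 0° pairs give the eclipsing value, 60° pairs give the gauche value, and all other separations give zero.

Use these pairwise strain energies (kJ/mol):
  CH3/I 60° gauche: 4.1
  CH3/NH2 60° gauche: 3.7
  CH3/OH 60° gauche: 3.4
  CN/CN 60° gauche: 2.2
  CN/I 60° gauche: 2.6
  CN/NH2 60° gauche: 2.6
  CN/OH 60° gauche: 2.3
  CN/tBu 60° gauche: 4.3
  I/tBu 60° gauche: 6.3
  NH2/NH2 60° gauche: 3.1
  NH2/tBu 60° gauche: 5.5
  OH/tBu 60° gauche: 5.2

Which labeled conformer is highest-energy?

A (staggered): tBu(0°)/I(300°) gauche 6.3; tBu(0°)/NH2(60°) gauche 5.5; CH3(120°)/OH(180°) gauche 3.4; CH3(120°)/NH2(60°) gauche 3.7; CN(240°)/OH(180°) gauche 2.3; CN(240°)/I(300°) gauche 2.6 → 23.8 kJ/mol.
B (staggered): tBu(0°)/OH(60°) gauche 5.2; tBu(0°)/NH2(300°) gauche 5.5; CH3(120°)/OH(60°) gauche 3.4; CH3(120°)/I(180°) gauche 4.1; CN(240°)/I(180°) gauche 2.6; CN(240°)/NH2(300°) gauche 2.6 → 23.4 kJ/mol.
A has the highest total (23.8 kJ/mol).

A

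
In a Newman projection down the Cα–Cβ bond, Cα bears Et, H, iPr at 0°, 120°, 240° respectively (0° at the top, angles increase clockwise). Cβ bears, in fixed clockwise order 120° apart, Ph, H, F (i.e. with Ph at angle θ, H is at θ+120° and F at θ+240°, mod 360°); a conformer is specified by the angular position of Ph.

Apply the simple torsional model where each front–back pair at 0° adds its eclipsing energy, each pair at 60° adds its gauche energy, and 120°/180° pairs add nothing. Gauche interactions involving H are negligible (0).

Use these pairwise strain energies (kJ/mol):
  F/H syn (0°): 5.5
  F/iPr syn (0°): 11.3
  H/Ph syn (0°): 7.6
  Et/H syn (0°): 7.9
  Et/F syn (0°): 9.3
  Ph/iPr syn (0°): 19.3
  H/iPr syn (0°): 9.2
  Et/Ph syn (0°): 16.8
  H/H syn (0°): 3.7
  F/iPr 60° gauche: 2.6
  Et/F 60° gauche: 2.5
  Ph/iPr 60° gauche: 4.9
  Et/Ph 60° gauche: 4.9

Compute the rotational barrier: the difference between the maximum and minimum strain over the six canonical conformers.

Ph at 0° is eclipsed. Et at 0° is eclipsed with Ph at 0° (16.8); H at 120° is eclipsed with H at 120° (3.7); iPr at 240° is eclipsed with F at 240° (11.3). Total 31.8 kJ/mol.
Ph at 60° is staggered. Et at 0° is gauche with Ph at 60° (4.9); Et at 0° is gauche with F at 300° (2.5); iPr at 240° is gauche with F at 300° (2.6). Total 10.0 kJ/mol.
Ph at 120° is eclipsed. Et at 0° is eclipsed with F at 0° (9.3); H at 120° is eclipsed with Ph at 120° (7.6); iPr at 240° is eclipsed with H at 240° (9.2). Total 26.1 kJ/mol.
Ph at 180° is staggered. Et at 0° is gauche with F at 60° (2.5); iPr at 240° is gauche with Ph at 180° (4.9). Total 7.4 kJ/mol.
Ph at 240° is eclipsed. Et at 0° is eclipsed with H at 0° (7.9); H at 120° is eclipsed with F at 120° (5.5); iPr at 240° is eclipsed with Ph at 240° (19.3). Total 32.7 kJ/mol.
Ph at 300° is staggered. Et at 0° is gauche with Ph at 300° (4.9); iPr at 240° is gauche with Ph at 300° (4.9); iPr at 240° is gauche with F at 180° (2.6). Total 12.4 kJ/mol.
Max at 240° (32.7 kJ/mol), min at 180° (7.4 kJ/mol); barrier = 25.3 kJ/mol.

25.3 kJ/mol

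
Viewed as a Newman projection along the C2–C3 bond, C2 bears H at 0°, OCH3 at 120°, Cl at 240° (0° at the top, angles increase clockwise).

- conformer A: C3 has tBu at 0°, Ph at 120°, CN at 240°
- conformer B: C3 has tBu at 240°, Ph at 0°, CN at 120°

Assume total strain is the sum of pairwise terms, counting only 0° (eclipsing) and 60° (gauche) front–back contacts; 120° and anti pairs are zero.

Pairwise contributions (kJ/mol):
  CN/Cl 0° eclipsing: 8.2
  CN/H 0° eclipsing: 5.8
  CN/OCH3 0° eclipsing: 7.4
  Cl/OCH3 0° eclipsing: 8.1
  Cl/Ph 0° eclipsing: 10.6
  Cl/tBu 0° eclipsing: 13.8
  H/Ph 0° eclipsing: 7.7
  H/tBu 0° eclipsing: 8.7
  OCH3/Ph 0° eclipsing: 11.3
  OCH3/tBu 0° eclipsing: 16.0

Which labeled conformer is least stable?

B

A is eclipsed. H at 0° is eclipsed with tBu at 0° (8.7); OCH3 at 120° is eclipsed with Ph at 120° (11.3); Cl at 240° is eclipsed with CN at 240° (8.2). Total 28.2 kJ/mol.
B is eclipsed. H at 0° is eclipsed with Ph at 0° (7.7); OCH3 at 120° is eclipsed with CN at 120° (7.4); Cl at 240° is eclipsed with tBu at 240° (13.8). Total 28.9 kJ/mol.
B has the highest total (28.9 kJ/mol).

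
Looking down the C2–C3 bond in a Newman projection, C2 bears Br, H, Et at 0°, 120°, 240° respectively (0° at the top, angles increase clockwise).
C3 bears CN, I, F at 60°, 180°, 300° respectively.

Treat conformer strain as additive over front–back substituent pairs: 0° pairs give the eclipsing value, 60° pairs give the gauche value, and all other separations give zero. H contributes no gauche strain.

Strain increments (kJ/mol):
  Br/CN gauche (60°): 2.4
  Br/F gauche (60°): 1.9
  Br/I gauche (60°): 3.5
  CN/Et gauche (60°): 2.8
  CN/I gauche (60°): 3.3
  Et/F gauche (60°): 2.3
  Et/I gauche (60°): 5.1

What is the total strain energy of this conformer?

This conformer (staggered): Br–CN gauche, Br–F gauche, Et–I gauche, Et–F gauche; 2.4 + 1.9 + 5.1 + 2.3 = 11.7 kJ/mol.

11.7 kJ/mol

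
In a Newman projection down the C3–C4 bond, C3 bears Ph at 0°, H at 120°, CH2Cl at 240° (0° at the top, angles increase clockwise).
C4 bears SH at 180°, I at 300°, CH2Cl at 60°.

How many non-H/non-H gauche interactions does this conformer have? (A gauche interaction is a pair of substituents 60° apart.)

Non-H gauche pairs: Ph(0°)/I(300°); Ph(0°)/CH2Cl(60°); CH2Cl(240°)/SH(180°); CH2Cl(240°)/I(300°) — 4 interactions.

4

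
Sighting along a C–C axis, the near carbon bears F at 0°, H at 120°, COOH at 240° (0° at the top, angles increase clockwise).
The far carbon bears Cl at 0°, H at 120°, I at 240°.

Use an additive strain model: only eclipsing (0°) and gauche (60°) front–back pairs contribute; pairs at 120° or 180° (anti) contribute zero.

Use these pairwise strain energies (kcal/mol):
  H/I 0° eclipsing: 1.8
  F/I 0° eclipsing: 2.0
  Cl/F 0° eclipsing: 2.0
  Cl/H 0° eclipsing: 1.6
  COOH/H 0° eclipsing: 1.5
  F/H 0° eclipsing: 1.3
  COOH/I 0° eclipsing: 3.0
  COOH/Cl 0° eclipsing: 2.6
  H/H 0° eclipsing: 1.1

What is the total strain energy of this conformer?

6.1 kcal/mol

This conformer (eclipsed): F–Cl eclipsed, H–H eclipsed, COOH–I eclipsed; 2.0 + 1.1 + 3.0 = 6.1 kcal/mol.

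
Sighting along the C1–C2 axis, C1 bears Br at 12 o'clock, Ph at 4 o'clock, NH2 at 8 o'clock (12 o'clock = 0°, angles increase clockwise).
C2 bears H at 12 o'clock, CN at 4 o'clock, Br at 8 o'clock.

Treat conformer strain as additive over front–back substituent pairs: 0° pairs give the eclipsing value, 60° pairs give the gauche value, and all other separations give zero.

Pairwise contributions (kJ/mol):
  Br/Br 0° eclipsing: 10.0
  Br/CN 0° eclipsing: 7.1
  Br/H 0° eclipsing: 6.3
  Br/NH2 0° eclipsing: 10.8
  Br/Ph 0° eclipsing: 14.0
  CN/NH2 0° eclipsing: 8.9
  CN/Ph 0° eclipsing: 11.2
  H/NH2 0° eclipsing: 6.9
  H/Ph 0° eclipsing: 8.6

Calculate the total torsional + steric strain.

This conformer is eclipsed. Br at 0° is eclipsed with H at 0° (6.3); Ph at 120° is eclipsed with CN at 120° (11.2); NH2 at 240° is eclipsed with Br at 240° (10.8). Total 28.3 kJ/mol.

28.3 kJ/mol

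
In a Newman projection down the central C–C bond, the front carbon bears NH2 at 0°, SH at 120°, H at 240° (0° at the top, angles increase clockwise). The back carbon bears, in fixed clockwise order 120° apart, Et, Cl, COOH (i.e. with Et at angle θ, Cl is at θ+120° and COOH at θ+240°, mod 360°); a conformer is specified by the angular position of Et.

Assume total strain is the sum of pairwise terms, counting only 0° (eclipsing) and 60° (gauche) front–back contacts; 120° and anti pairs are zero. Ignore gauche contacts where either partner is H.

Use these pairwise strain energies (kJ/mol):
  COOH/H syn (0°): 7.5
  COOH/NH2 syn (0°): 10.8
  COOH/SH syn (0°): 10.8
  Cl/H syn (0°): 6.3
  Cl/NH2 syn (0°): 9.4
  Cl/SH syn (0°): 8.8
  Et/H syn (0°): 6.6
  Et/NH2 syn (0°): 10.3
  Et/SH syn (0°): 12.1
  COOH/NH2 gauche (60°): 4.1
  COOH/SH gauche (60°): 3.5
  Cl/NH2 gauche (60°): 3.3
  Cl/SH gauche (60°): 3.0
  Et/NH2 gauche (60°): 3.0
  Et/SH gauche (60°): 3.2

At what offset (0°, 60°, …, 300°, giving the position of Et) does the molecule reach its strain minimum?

Et at 0° (eclipsed): NH2–Et eclipsed, SH–Cl eclipsed, H–COOH eclipsed; 10.3 + 8.8 + 7.5 = 26.6 kJ/mol.
Et at 60° (staggered): NH2–Et gauche, NH2–COOH gauche, SH–Et gauche, SH–Cl gauche; 3.0 + 4.1 + 3.2 + 3.0 = 13.3 kJ/mol.
Et at 120° (eclipsed): NH2–COOH eclipsed, SH–Et eclipsed, H–Cl eclipsed; 10.8 + 12.1 + 6.3 = 29.2 kJ/mol.
Et at 180° (staggered): NH2–Cl gauche, NH2–COOH gauche, SH–Et gauche, SH–COOH gauche; 3.3 + 4.1 + 3.2 + 3.5 = 14.1 kJ/mol.
Et at 240° (eclipsed): NH2–Cl eclipsed, SH–COOH eclipsed, H–Et eclipsed; 9.4 + 10.8 + 6.6 = 26.8 kJ/mol.
Et at 300° (staggered): NH2–Et gauche, NH2–Cl gauche, SH–Cl gauche, SH–COOH gauche; 3.0 + 3.3 + 3.0 + 3.5 = 12.8 kJ/mol.
The minimum (12.8 kJ/mol) occurs with Et at 300°.

300°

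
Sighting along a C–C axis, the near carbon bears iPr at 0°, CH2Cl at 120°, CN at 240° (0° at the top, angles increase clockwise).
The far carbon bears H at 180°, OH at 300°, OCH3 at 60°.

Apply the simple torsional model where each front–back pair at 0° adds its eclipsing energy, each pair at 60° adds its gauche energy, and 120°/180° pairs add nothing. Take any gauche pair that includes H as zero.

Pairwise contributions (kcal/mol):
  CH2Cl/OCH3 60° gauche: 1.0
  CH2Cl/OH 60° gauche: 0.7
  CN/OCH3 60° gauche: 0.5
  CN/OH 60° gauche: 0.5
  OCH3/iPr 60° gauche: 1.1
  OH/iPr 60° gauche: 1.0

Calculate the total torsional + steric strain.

This conformer (staggered): iPr(0°)/OH(300°) gauche 1.0; iPr(0°)/OCH3(60°) gauche 1.1; CH2Cl(120°)/OCH3(60°) gauche 1.0; CN(240°)/OH(300°) gauche 0.5 → 3.6 kcal/mol.

3.6 kcal/mol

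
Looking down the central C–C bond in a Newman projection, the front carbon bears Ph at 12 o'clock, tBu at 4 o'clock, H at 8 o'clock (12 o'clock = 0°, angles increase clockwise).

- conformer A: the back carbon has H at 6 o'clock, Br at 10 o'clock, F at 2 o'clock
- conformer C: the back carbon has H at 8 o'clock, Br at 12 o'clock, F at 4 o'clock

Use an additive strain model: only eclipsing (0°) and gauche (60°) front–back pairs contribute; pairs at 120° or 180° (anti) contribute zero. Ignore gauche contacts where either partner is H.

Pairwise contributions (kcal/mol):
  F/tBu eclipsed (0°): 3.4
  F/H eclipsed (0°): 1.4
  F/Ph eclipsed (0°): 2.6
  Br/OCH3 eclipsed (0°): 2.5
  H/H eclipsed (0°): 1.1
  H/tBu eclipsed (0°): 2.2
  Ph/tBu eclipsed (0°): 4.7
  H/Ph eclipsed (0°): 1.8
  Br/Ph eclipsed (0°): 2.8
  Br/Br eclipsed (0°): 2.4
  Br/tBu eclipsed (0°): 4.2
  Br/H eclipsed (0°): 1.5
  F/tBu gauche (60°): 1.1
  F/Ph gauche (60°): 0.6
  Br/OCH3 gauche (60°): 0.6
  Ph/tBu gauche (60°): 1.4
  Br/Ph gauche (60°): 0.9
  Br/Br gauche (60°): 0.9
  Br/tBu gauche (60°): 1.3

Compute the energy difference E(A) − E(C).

A (staggered): Ph(0°)/Br(300°) gauche 0.9; Ph(0°)/F(60°) gauche 0.6; tBu(120°)/F(60°) gauche 1.1 → 2.6 kcal/mol.
C (eclipsed): Ph(0°)/Br(0°) eclipsed 2.8; tBu(120°)/F(120°) eclipsed 3.4; H(240°)/H(240°) eclipsed 1.1 → 7.3 kcal/mol.
E(A) − E(C) = 2.6 − 7.3 = -4.7 kcal/mol.

-4.7 kcal/mol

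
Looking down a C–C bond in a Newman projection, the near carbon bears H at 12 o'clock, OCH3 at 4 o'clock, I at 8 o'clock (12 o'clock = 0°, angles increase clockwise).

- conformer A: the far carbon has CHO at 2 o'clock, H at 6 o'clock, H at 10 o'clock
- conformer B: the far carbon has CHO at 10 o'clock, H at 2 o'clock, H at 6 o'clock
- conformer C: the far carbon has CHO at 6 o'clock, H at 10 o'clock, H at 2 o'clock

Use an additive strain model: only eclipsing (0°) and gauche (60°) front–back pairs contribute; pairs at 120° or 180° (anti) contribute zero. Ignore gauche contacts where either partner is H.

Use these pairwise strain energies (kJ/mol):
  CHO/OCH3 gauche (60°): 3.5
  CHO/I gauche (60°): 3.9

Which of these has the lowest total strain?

A (staggered): OCH3(120°)/CHO(60°) gauche 3.5 → 3.5 kJ/mol.
B (staggered): I(240°)/CHO(300°) gauche 3.9 → 3.9 kJ/mol.
C (staggered): OCH3(120°)/CHO(180°) gauche 3.5; I(240°)/CHO(180°) gauche 3.9 → 7.4 kJ/mol.
A has the lowest total (3.5 kJ/mol).

A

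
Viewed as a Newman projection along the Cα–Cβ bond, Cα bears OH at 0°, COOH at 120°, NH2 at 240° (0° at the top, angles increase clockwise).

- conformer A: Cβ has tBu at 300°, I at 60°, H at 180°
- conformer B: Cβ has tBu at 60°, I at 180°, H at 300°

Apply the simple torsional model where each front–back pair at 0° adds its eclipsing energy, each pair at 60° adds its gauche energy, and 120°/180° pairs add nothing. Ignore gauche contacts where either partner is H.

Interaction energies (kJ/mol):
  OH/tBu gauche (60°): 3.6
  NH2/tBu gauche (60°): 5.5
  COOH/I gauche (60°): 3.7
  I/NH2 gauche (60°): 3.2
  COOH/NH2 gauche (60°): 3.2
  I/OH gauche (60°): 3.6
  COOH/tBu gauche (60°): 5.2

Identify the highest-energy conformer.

A

A is staggered. OH at 0° is gauche with tBu at 300° (3.6); OH at 0° is gauche with I at 60° (3.6); COOH at 120° is gauche with I at 60° (3.7); NH2 at 240° is gauche with tBu at 300° (5.5). Total 16.4 kJ/mol.
B is staggered. OH at 0° is gauche with tBu at 60° (3.6); COOH at 120° is gauche with tBu at 60° (5.2); COOH at 120° is gauche with I at 180° (3.7); NH2 at 240° is gauche with I at 180° (3.2). Total 15.7 kJ/mol.
A has the highest total (16.4 kJ/mol).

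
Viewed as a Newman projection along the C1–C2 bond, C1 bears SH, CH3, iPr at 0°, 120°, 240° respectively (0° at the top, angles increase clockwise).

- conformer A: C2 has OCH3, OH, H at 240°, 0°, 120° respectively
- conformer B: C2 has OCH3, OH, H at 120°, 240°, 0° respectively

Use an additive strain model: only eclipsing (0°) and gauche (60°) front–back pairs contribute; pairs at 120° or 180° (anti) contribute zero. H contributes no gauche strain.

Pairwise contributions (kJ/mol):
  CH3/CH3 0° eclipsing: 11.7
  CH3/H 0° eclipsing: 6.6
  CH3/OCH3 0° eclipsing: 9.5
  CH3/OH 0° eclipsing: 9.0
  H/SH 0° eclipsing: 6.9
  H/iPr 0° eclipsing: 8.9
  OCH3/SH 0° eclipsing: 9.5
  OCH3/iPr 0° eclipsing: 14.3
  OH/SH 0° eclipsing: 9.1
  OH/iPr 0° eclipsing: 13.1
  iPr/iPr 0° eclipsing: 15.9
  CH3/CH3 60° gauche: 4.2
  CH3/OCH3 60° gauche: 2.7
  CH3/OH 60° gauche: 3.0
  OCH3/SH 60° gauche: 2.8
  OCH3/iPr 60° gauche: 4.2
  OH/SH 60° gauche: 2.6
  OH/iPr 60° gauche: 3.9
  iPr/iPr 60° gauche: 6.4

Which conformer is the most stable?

B

A (eclipsed): SH(0°)/OH(0°) eclipsed 9.1; CH3(120°)/H(120°) eclipsed 6.6; iPr(240°)/OCH3(240°) eclipsed 14.3 → 30.0 kJ/mol.
B (eclipsed): SH(0°)/H(0°) eclipsed 6.9; CH3(120°)/OCH3(120°) eclipsed 9.5; iPr(240°)/OH(240°) eclipsed 13.1 → 29.5 kJ/mol.
B has the lowest total (29.5 kJ/mol).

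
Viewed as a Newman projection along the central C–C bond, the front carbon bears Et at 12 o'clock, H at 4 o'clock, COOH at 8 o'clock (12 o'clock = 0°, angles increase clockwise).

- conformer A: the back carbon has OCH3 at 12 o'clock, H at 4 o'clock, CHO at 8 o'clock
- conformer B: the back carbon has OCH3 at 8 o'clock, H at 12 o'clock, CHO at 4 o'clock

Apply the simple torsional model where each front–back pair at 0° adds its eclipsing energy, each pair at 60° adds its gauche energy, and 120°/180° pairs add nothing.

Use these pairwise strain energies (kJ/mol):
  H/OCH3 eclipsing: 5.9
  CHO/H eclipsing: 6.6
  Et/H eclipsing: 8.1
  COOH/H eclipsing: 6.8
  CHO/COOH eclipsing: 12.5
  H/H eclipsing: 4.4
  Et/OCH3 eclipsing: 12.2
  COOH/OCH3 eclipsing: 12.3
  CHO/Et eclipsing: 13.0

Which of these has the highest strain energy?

A is eclipsed. Et at 0° is eclipsed with OCH3 at 0° (12.2); H at 120° is eclipsed with H at 120° (4.4); COOH at 240° is eclipsed with CHO at 240° (12.5). Total 29.1 kJ/mol.
B is eclipsed. Et at 0° is eclipsed with H at 0° (8.1); H at 120° is eclipsed with CHO at 120° (6.6); COOH at 240° is eclipsed with OCH3 at 240° (12.3). Total 27.0 kJ/mol.
A has the highest total (29.1 kJ/mol).

A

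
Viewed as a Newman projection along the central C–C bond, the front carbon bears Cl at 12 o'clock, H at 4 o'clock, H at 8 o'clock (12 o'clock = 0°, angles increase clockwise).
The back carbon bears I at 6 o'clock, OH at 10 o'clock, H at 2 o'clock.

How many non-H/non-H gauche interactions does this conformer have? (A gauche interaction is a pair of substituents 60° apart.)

Non-H gauche pairs: Cl(0°)/OH(300°) — 1 interaction.

1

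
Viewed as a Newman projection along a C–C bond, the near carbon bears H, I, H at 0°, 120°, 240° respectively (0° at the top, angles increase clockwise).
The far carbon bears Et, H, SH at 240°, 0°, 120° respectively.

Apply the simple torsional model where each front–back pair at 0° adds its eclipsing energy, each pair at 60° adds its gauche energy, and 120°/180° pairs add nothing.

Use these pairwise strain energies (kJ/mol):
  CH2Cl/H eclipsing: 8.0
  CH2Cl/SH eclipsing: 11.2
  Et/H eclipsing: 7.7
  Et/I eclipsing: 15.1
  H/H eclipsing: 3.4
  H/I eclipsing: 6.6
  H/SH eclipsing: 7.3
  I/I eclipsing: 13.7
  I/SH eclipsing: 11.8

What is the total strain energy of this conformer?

This conformer (eclipsed): H(0°)/H(0°) eclipsed 3.4; I(120°)/SH(120°) eclipsed 11.8; H(240°)/Et(240°) eclipsed 7.7 → 22.9 kJ/mol.

22.9 kJ/mol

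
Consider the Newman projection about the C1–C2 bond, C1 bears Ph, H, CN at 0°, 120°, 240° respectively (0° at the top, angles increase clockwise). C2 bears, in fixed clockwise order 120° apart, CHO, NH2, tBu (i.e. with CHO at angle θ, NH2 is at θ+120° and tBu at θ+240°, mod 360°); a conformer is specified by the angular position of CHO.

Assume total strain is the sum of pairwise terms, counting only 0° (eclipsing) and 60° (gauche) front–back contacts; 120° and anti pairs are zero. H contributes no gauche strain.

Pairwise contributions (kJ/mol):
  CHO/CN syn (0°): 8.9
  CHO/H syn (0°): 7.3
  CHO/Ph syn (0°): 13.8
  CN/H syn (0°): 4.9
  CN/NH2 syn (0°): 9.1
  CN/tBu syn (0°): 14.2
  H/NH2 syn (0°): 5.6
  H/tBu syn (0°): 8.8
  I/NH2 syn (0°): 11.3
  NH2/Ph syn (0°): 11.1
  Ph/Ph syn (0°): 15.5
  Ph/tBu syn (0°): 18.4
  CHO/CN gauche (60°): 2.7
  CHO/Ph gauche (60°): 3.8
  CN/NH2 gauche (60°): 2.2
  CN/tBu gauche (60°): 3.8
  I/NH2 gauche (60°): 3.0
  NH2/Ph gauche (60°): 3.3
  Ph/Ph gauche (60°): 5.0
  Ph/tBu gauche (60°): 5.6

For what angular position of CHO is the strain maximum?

120°

CHO at 0° is eclipsed. Ph at 0° is eclipsed with CHO at 0° (13.8); H at 120° is eclipsed with NH2 at 120° (5.6); CN at 240° is eclipsed with tBu at 240° (14.2). Total 33.6 kJ/mol.
CHO at 60° is staggered. Ph at 0° is gauche with CHO at 60° (3.8); Ph at 0° is gauche with tBu at 300° (5.6); CN at 240° is gauche with NH2 at 180° (2.2); CN at 240° is gauche with tBu at 300° (3.8). Total 15.4 kJ/mol.
CHO at 120° is eclipsed. Ph at 0° is eclipsed with tBu at 0° (18.4); H at 120° is eclipsed with CHO at 120° (7.3); CN at 240° is eclipsed with NH2 at 240° (9.1). Total 34.8 kJ/mol.
CHO at 180° is staggered. Ph at 0° is gauche with NH2 at 300° (3.3); Ph at 0° is gauche with tBu at 60° (5.6); CN at 240° is gauche with CHO at 180° (2.7); CN at 240° is gauche with NH2 at 300° (2.2). Total 13.8 kJ/mol.
CHO at 240° is eclipsed. Ph at 0° is eclipsed with NH2 at 0° (11.1); H at 120° is eclipsed with tBu at 120° (8.8); CN at 240° is eclipsed with CHO at 240° (8.9). Total 28.8 kJ/mol.
CHO at 300° is staggered. Ph at 0° is gauche with CHO at 300° (3.8); Ph at 0° is gauche with NH2 at 60° (3.3); CN at 240° is gauche with CHO at 300° (2.7); CN at 240° is gauche with tBu at 180° (3.8). Total 13.6 kJ/mol.
The maximum (34.8 kJ/mol) occurs with CHO at 120°.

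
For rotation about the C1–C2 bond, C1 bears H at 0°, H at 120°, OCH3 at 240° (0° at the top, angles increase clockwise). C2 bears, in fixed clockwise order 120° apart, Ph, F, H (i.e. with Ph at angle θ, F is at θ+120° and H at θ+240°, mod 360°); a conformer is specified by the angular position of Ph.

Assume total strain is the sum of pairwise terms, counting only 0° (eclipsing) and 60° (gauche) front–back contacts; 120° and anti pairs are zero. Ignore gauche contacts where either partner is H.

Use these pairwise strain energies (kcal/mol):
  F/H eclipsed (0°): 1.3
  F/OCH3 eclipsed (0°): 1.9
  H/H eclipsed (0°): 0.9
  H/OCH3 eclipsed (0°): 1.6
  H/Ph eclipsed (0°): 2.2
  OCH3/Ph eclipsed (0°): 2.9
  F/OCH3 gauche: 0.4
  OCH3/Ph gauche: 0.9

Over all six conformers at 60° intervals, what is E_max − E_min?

Ph at 0° (eclipsed): H–Ph eclipsed, H–F eclipsed, OCH3–H eclipsed; 2.2 + 1.3 + 1.6 = 5.1 kcal/mol.
Ph at 60° (staggered): OCH3–F gauche; 0.4 = 0.4 kcal/mol.
Ph at 120° (eclipsed): H–H eclipsed, H–Ph eclipsed, OCH3–F eclipsed; 0.9 + 2.2 + 1.9 = 5.0 kcal/mol.
Ph at 180° (staggered): OCH3–Ph gauche, OCH3–F gauche; 0.9 + 0.4 = 1.3 kcal/mol.
Ph at 240° (eclipsed): H–F eclipsed, H–H eclipsed, OCH3–Ph eclipsed; 1.3 + 0.9 + 2.9 = 5.1 kcal/mol.
Ph at 300° (staggered): OCH3–Ph gauche; 0.9 = 0.9 kcal/mol.
Max at 0° (5.1 kcal/mol), min at 60° (0.4 kcal/mol); barrier = 4.7 kcal/mol.

4.7 kcal/mol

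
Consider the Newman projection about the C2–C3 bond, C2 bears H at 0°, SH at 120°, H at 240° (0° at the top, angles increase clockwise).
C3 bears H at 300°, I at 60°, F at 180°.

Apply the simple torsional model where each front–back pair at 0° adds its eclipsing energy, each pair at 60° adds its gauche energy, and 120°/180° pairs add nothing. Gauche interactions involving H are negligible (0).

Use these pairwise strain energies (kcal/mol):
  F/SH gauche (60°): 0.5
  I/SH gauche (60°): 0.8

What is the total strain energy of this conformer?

1.3 kcal/mol

This conformer (staggered): SH(120°)/I(60°) gauche 0.8; SH(120°)/F(180°) gauche 0.5 → 1.3 kcal/mol.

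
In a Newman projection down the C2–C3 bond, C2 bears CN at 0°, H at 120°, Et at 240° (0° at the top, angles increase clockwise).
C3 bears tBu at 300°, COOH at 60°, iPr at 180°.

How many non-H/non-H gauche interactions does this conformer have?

4

Non-H gauche pairs: CN(0°)/tBu(300°); CN(0°)/COOH(60°); Et(240°)/tBu(300°); Et(240°)/iPr(180°) — 4 interactions.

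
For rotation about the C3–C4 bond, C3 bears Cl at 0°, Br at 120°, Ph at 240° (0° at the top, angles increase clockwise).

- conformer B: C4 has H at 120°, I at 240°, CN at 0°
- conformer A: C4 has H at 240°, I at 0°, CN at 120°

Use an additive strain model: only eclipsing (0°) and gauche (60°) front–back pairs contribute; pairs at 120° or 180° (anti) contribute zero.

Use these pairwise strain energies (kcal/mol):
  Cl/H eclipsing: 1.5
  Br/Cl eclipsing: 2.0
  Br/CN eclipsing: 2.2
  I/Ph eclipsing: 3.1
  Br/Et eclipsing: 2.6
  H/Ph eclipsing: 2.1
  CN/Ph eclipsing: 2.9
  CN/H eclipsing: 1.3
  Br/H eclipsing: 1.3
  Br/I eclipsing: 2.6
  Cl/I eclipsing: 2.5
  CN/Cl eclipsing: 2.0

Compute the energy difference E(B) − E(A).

-0.4 kcal/mol

B is eclipsed. Cl at 0° is eclipsed with CN at 0° (2.0); Br at 120° is eclipsed with H at 120° (1.3); Ph at 240° is eclipsed with I at 240° (3.1). Total 6.4 kcal/mol.
A is eclipsed. Cl at 0° is eclipsed with I at 0° (2.5); Br at 120° is eclipsed with CN at 120° (2.2); Ph at 240° is eclipsed with H at 240° (2.1). Total 6.8 kcal/mol.
E(B) − E(A) = 6.4 − 6.8 = -0.4 kcal/mol.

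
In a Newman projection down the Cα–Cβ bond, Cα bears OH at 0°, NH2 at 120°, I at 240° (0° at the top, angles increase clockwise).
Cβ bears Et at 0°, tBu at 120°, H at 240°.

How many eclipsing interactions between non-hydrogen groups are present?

Non-H eclipsing pairs: OH(0°)/Et(0°); NH2(120°)/tBu(120°) — 2 interactions.

2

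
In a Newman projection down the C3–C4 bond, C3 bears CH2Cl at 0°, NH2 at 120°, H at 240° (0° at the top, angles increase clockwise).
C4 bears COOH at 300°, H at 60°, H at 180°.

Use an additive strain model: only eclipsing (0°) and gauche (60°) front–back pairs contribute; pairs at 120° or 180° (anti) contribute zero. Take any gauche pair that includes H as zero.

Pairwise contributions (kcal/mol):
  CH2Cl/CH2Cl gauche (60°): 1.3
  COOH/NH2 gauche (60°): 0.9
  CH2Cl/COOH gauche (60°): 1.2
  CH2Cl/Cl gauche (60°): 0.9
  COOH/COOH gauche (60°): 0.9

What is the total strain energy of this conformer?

1.2 kcal/mol

This conformer is staggered. CH2Cl at 0° is gauche with COOH at 300° (1.2). Total 1.2 kcal/mol.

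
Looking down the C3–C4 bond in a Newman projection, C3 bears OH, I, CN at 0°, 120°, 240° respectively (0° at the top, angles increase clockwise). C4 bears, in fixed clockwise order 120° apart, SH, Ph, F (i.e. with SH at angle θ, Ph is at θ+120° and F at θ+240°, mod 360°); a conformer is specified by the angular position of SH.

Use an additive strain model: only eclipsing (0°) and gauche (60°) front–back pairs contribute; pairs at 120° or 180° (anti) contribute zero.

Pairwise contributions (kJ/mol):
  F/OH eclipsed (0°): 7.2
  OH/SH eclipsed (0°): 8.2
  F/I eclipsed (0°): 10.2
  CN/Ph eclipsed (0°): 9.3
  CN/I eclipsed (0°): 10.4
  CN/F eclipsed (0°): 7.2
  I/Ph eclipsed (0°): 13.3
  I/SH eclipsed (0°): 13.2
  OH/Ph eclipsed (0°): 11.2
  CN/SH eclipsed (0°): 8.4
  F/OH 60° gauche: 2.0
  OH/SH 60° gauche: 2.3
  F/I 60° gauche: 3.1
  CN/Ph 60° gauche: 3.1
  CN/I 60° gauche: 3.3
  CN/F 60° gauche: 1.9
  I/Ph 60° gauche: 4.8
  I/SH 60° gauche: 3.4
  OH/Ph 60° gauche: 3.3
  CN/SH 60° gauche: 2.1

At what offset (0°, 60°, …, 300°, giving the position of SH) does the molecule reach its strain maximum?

240°

SH at 0° (eclipsed): OH–SH eclipsed, I–Ph eclipsed, CN–F eclipsed; 8.2 + 13.3 + 7.2 = 28.7 kJ/mol.
SH at 60° (staggered): OH–SH gauche, OH–F gauche, I–SH gauche, I–Ph gauche, CN–Ph gauche, CN–F gauche; 2.3 + 2.0 + 3.4 + 4.8 + 3.1 + 1.9 = 17.5 kJ/mol.
SH at 120° (eclipsed): OH–F eclipsed, I–SH eclipsed, CN–Ph eclipsed; 7.2 + 13.2 + 9.3 = 29.7 kJ/mol.
SH at 180° (staggered): OH–Ph gauche, OH–F gauche, I–SH gauche, I–F gauche, CN–SH gauche, CN–Ph gauche; 3.3 + 2.0 + 3.4 + 3.1 + 2.1 + 3.1 = 17.0 kJ/mol.
SH at 240° (eclipsed): OH–Ph eclipsed, I–F eclipsed, CN–SH eclipsed; 11.2 + 10.2 + 8.4 = 29.8 kJ/mol.
SH at 300° (staggered): OH–SH gauche, OH–Ph gauche, I–Ph gauche, I–F gauche, CN–SH gauche, CN–F gauche; 2.3 + 3.3 + 4.8 + 3.1 + 2.1 + 1.9 = 17.5 kJ/mol.
The maximum (29.8 kJ/mol) occurs with SH at 240°.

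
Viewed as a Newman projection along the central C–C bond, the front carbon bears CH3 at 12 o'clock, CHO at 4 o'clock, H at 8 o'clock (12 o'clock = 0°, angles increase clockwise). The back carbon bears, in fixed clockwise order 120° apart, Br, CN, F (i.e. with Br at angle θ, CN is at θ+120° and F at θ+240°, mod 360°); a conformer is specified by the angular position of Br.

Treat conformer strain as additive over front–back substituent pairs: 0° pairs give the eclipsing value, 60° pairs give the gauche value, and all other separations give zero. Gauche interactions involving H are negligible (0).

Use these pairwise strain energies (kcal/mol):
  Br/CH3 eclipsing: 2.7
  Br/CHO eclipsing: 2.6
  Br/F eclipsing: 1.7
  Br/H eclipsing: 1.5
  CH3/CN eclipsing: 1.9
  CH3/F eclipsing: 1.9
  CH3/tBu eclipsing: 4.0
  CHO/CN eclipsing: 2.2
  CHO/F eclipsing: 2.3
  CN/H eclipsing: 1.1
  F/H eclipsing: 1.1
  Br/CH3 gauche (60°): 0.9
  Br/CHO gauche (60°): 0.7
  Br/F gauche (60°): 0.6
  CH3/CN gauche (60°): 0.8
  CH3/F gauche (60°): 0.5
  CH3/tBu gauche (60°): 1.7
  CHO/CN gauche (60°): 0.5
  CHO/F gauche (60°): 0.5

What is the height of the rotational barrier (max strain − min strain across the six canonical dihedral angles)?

Br at 0° is eclipsed. CH3 at 0° is eclipsed with Br at 0° (2.7); CHO at 120° is eclipsed with CN at 120° (2.2); H at 240° is eclipsed with F at 240° (1.1). Total 6.0 kcal/mol.
Br at 60° is staggered. CH3 at 0° is gauche with Br at 60° (0.9); CH3 at 0° is gauche with F at 300° (0.5); CHO at 120° is gauche with Br at 60° (0.7); CHO at 120° is gauche with CN at 180° (0.5). Total 2.6 kcal/mol.
Br at 120° is eclipsed. CH3 at 0° is eclipsed with F at 0° (1.9); CHO at 120° is eclipsed with Br at 120° (2.6); H at 240° is eclipsed with CN at 240° (1.1). Total 5.6 kcal/mol.
Br at 180° is staggered. CH3 at 0° is gauche with CN at 300° (0.8); CH3 at 0° is gauche with F at 60° (0.5); CHO at 120° is gauche with Br at 180° (0.7); CHO at 120° is gauche with F at 60° (0.5). Total 2.5 kcal/mol.
Br at 240° is eclipsed. CH3 at 0° is eclipsed with CN at 0° (1.9); CHO at 120° is eclipsed with F at 120° (2.3); H at 240° is eclipsed with Br at 240° (1.5). Total 5.7 kcal/mol.
Br at 300° is staggered. CH3 at 0° is gauche with Br at 300° (0.9); CH3 at 0° is gauche with CN at 60° (0.8); CHO at 120° is gauche with CN at 60° (0.5); CHO at 120° is gauche with F at 180° (0.5). Total 2.7 kcal/mol.
Max at 0° (6.0 kcal/mol), min at 180° (2.5 kcal/mol); barrier = 3.5 kcal/mol.

3.5 kcal/mol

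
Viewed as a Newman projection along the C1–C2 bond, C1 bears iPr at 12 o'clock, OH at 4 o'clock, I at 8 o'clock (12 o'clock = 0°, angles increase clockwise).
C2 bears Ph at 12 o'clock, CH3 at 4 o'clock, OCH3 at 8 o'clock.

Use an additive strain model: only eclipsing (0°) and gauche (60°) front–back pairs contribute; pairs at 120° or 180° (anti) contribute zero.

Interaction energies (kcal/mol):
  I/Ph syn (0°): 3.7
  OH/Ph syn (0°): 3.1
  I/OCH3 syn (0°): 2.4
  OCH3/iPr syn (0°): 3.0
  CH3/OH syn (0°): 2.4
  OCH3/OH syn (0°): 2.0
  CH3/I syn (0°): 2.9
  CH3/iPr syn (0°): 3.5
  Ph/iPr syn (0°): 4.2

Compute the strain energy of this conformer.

9.0 kcal/mol

This conformer (eclipsed): iPr(0°)/Ph(0°) eclipsed 4.2; OH(120°)/CH3(120°) eclipsed 2.4; I(240°)/OCH3(240°) eclipsed 2.4 → 9.0 kcal/mol.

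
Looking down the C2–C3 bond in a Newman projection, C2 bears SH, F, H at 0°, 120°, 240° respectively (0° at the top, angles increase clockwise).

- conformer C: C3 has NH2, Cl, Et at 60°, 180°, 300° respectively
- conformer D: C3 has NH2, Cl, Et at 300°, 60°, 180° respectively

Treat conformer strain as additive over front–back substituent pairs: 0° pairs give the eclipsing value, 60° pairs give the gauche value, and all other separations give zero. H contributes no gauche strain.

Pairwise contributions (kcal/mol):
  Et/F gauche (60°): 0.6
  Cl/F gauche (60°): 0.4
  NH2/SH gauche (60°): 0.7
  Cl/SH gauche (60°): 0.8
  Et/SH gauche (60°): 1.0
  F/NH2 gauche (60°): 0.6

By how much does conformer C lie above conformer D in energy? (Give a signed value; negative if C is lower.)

C is staggered. SH at 0° is gauche with NH2 at 60° (0.7); SH at 0° is gauche with Et at 300° (1.0); F at 120° is gauche with NH2 at 60° (0.6); F at 120° is gauche with Cl at 180° (0.4). Total 2.7 kcal/mol.
D is staggered. SH at 0° is gauche with NH2 at 300° (0.7); SH at 0° is gauche with Cl at 60° (0.8); F at 120° is gauche with Cl at 60° (0.4); F at 120° is gauche with Et at 180° (0.6). Total 2.5 kcal/mol.
E(C) − E(D) = 2.7 − 2.5 = +0.2 kcal/mol.

+0.2 kcal/mol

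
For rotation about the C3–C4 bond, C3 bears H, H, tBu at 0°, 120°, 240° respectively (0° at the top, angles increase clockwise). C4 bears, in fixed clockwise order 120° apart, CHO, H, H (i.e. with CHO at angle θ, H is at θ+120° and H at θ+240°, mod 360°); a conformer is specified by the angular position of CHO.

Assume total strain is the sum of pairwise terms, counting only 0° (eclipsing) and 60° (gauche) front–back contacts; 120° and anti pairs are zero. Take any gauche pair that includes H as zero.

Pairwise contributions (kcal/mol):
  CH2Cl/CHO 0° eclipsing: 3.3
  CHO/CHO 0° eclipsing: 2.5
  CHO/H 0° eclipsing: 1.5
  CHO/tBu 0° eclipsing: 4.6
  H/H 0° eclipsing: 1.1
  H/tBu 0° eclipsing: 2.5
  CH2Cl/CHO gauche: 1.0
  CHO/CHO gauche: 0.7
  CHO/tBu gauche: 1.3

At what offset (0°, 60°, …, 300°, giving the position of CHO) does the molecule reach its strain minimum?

60°

CHO at 0° (eclipsed): H–CHO eclipsed, H–H eclipsed, tBu–H eclipsed; 1.5 + 1.1 + 2.5 = 5.1 kcal/mol.
CHO at 60° (staggered): no non-H gauche contacts → 0.0 kcal/mol.
CHO at 120° (eclipsed): H–H eclipsed, H–CHO eclipsed, tBu–H eclipsed; 1.1 + 1.5 + 2.5 = 5.1 kcal/mol.
CHO at 180° (staggered): tBu–CHO gauche; 1.3 = 1.3 kcal/mol.
CHO at 240° (eclipsed): H–H eclipsed, H–H eclipsed, tBu–CHO eclipsed; 1.1 + 1.1 + 4.6 = 6.8 kcal/mol.
CHO at 300° (staggered): tBu–CHO gauche; 1.3 = 1.3 kcal/mol.
The minimum (0.0 kcal/mol) occurs with CHO at 60°.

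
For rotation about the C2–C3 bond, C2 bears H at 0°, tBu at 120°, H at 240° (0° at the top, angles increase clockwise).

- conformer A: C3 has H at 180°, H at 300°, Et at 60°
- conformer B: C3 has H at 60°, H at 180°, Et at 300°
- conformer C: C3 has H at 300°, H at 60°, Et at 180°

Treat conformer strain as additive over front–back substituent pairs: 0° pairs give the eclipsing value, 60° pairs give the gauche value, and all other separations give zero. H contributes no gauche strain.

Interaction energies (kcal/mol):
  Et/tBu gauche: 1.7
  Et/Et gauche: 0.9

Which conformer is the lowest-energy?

A (staggered): tBu–Et gauche; 1.7 = 1.7 kcal/mol.
B (staggered): no non-H gauche contacts → 0.0 kcal/mol.
C (staggered): tBu–Et gauche; 1.7 = 1.7 kcal/mol.
B has the lowest total (0.0 kcal/mol).

B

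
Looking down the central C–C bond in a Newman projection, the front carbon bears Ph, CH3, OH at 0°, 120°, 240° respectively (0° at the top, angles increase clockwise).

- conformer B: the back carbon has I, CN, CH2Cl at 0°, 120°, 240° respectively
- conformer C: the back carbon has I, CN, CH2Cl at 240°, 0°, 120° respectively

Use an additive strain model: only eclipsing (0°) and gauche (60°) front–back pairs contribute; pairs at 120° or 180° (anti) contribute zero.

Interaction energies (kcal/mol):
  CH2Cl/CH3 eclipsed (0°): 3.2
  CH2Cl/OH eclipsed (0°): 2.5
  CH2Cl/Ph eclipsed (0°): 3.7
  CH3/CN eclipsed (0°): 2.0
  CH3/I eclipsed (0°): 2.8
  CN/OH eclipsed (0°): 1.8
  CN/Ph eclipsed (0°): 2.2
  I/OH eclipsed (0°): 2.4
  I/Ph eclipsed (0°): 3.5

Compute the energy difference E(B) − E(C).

+0.2 kcal/mol

B (eclipsed): Ph(0°)/I(0°) eclipsed 3.5; CH3(120°)/CN(120°) eclipsed 2.0; OH(240°)/CH2Cl(240°) eclipsed 2.5 → 8.0 kcal/mol.
C (eclipsed): Ph(0°)/CN(0°) eclipsed 2.2; CH3(120°)/CH2Cl(120°) eclipsed 3.2; OH(240°)/I(240°) eclipsed 2.4 → 7.8 kcal/mol.
E(B) − E(C) = 8.0 − 7.8 = +0.2 kcal/mol.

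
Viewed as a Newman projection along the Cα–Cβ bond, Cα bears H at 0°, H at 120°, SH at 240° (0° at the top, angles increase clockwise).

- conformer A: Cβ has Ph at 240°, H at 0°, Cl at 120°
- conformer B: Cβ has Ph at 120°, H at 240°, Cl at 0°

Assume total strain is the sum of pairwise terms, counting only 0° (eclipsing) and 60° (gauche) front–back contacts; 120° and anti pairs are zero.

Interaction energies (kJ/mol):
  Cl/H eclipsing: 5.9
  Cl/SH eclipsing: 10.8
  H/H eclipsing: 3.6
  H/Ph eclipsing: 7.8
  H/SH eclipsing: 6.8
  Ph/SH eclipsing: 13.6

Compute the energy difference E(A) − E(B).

+2.6 kJ/mol

A (eclipsed): H–H eclipsed, H–Cl eclipsed, SH–Ph eclipsed; 3.6 + 5.9 + 13.6 = 23.1 kJ/mol.
B (eclipsed): H–Cl eclipsed, H–Ph eclipsed, SH–H eclipsed; 5.9 + 7.8 + 6.8 = 20.5 kJ/mol.
E(A) − E(B) = 23.1 − 20.5 = +2.6 kJ/mol.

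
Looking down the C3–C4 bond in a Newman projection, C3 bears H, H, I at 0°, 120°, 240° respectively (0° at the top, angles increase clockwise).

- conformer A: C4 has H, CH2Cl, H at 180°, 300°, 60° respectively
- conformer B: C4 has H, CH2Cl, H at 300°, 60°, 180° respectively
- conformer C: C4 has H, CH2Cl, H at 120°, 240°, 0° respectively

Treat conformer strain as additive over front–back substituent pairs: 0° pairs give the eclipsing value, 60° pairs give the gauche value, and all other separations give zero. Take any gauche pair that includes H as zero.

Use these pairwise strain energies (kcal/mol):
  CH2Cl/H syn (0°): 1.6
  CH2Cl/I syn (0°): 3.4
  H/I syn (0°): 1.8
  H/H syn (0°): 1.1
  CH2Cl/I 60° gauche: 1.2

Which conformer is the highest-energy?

C

A (staggered): I–CH2Cl gauche; 1.2 = 1.2 kcal/mol.
B (staggered): no non-H gauche contacts → 0.0 kcal/mol.
C (eclipsed): H–H eclipsed, H–H eclipsed, I–CH2Cl eclipsed; 1.1 + 1.1 + 3.4 = 5.6 kcal/mol.
C has the highest total (5.6 kcal/mol).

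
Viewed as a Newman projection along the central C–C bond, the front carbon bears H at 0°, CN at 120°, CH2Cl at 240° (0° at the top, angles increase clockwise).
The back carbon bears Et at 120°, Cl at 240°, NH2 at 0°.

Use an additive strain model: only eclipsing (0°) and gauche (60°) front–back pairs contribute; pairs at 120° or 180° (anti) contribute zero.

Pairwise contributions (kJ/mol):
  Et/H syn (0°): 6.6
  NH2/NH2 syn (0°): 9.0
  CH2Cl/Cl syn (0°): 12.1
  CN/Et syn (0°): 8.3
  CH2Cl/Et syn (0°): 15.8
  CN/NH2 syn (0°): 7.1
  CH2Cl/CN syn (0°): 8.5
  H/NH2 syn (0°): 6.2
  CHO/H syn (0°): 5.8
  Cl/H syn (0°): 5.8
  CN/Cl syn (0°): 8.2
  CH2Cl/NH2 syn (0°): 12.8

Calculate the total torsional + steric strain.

26.6 kJ/mol

This conformer (eclipsed): H(0°)/NH2(0°) eclipsed 6.2; CN(120°)/Et(120°) eclipsed 8.3; CH2Cl(240°)/Cl(240°) eclipsed 12.1 → 26.6 kJ/mol.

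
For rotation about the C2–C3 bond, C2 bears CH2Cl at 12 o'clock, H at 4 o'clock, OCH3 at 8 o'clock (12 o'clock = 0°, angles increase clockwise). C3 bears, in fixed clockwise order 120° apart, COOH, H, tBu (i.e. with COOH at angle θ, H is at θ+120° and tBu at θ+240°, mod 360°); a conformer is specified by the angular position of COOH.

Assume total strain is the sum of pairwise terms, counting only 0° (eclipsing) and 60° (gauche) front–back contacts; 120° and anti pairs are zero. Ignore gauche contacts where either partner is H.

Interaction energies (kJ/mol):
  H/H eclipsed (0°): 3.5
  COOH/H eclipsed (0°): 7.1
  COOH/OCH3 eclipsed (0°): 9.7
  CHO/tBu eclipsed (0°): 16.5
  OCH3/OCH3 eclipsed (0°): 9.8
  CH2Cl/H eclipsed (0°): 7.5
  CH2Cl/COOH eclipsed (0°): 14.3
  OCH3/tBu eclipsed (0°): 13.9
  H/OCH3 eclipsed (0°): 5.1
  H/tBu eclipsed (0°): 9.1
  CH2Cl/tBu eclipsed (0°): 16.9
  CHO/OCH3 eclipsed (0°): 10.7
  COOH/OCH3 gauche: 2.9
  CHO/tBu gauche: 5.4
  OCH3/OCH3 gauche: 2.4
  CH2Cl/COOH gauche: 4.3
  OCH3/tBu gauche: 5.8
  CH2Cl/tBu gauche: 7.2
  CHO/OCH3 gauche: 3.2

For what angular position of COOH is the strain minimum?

180°

COOH at 0° (eclipsed): CH2Cl(0°)/COOH(0°) eclipsed 14.3; H(120°)/H(120°) eclipsed 3.5; OCH3(240°)/tBu(240°) eclipsed 13.9 → 31.7 kJ/mol.
COOH at 60° (staggered): CH2Cl(0°)/COOH(60°) gauche 4.3; CH2Cl(0°)/tBu(300°) gauche 7.2; OCH3(240°)/tBu(300°) gauche 5.8 → 17.3 kJ/mol.
COOH at 120° (eclipsed): CH2Cl(0°)/tBu(0°) eclipsed 16.9; H(120°)/COOH(120°) eclipsed 7.1; OCH3(240°)/H(240°) eclipsed 5.1 → 29.1 kJ/mol.
COOH at 180° (staggered): CH2Cl(0°)/tBu(60°) gauche 7.2; OCH3(240°)/COOH(180°) gauche 2.9 → 10.1 kJ/mol.
COOH at 240° (eclipsed): CH2Cl(0°)/H(0°) eclipsed 7.5; H(120°)/tBu(120°) eclipsed 9.1; OCH3(240°)/COOH(240°) eclipsed 9.7 → 26.3 kJ/mol.
COOH at 300° (staggered): CH2Cl(0°)/COOH(300°) gauche 4.3; OCH3(240°)/COOH(300°) gauche 2.9; OCH3(240°)/tBu(180°) gauche 5.8 → 13.0 kJ/mol.
The minimum (10.1 kJ/mol) occurs with COOH at 180°.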